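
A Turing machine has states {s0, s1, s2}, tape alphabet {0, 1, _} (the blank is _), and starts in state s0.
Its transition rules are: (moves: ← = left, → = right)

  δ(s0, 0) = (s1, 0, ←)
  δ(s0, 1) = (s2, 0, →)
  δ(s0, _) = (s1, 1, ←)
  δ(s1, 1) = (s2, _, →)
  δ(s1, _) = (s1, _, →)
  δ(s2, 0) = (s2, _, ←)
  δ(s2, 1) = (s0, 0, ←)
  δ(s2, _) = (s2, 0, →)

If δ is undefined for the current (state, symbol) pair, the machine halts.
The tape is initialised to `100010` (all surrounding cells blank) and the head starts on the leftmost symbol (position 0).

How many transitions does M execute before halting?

s0 | ___[1]00010   read 1 → write 0, move →, go to s2
s2 | ___0[0]0010   read 0 → write _, move ←, go to s2
s2 | ___[0]_0010   read 0 → write _, move ←, go to s2
s2 | __[_]__0010   read _ → write 0, move →, go to s2
s2 | __0[_]_0010   read _ → write 0, move →, go to s2
s2 | __00[_]0010   read _ → write 0, move →, go to s2
s2 | __000[0]010   read 0 → write _, move ←, go to s2
s2 | __00[0]_010   read 0 → write _, move ←, go to s2
s2 | __0[0]__010   read 0 → write _, move ←, go to s2
s2 | __[0]___010   read 0 → write _, move ←, go to s2
s2 | _[_]____010   read _ → write 0, move →, go to s2
s2 | _0[_]___010   read _ → write 0, move →, go to s2
s2 | _00[_]__010   read _ → write 0, move →, go to s2
s2 | _000[_]_010   read _ → write 0, move →, go to s2
s2 | _0000[_]010   read _ → write 0, move →, go to s2
s2 | _00000[0]10   read 0 → write _, move ←, go to s2
s2 | _0000[0]_10   read 0 → write _, move ←, go to s2
s2 | _000[0]__10   read 0 → write _, move ←, go to s2
s2 | _00[0]___10   read 0 → write _, move ←, go to s2
s2 | _0[0]____10   read 0 → write _, move ←, go to s2
s2 | _[0]_____10   read 0 → write _, move ←, go to s2
s2 | [_]______10   read _ → write 0, move →, go to s2
s2 | 0[_]_____10   read _ → write 0, move →, go to s2
s2 | 00[_]____10   read _ → write 0, move →, go to s2
s2 | 000[_]___10   read _ → write 0, move →, go to s2
s2 | 0000[_]__10   read _ → write 0, move →, go to s2
s2 | 00000[_]_10   read _ → write 0, move →, go to s2
s2 | 000000[_]10   read _ → write 0, move →, go to s2
s2 | 0000000[1]0   read 1 → write 0, move ←, go to s0
s0 | 000000[0]00   read 0 → write 0, move ←, go to s1
s1 | 00000[0]000
M halts after 30 transitions.

30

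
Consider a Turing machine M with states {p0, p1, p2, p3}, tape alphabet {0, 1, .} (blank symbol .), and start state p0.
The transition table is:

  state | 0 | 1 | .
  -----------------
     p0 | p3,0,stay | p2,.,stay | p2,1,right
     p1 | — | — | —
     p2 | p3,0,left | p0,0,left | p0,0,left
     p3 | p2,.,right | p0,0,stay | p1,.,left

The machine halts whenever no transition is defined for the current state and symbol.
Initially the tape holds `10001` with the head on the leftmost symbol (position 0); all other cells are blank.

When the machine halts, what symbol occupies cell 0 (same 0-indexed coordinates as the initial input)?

p0 | ..[1]0001   read 1 → write ., move stay, go to p2
p2 | ..[.]0001   read . → write 0, move left, go to p0
p0 | .[.]00001   read . → write 1, move right, go to p2
p2 | .1[0]0001   read 0 → write 0, move left, go to p3
p3 | .[1]00001   read 1 → write 0, move stay, go to p0
p0 | .[0]00001   read 0 → write 0, move stay, go to p3
p3 | .[0]00001   read 0 → write ., move right, go to p2
p2 | ..[0]0001   read 0 → write 0, move left, go to p3
p3 | .[.]00001   read . → write ., move left, go to p1
p1 | [.].00001
Cell 0 holds 0 when M halts.

0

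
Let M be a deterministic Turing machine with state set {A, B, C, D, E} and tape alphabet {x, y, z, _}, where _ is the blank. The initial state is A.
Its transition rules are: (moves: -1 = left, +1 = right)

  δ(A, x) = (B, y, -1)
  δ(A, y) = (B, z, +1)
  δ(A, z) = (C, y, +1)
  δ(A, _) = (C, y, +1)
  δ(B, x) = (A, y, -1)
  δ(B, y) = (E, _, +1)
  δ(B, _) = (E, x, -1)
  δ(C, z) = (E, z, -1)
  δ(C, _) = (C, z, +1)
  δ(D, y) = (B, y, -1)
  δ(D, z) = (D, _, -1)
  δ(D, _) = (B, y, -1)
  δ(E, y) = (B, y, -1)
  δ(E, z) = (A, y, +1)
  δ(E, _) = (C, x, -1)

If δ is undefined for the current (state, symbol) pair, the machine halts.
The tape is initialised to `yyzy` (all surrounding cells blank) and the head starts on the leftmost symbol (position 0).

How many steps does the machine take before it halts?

19

A | __[y]yzy_   read y → write z, move +1, go to B
B | __z[y]zy_   read y → write _, move +1, go to E
E | __z_[z]y_   read z → write y, move +1, go to A
A | __z_y[y]_   read y → write z, move +1, go to B
B | __z_yz[_]   read _ → write x, move -1, go to E
E | __z_y[z]x   read z → write y, move +1, go to A
A | __z_yy[x]   read x → write y, move -1, go to B
B | __z_y[y]y   read y → write _, move +1, go to E
E | __z_y_[y]   read y → write y, move -1, go to B
B | __z_y[_]y   read _ → write x, move -1, go to E
E | __z_[y]xy   read y → write y, move -1, go to B
B | __z[_]yxy   read _ → write x, move -1, go to E
E | __[z]xyxy   read z → write y, move +1, go to A
A | __y[x]yxy   read x → write y, move -1, go to B
B | __[y]yyxy   read y → write _, move +1, go to E
E | ___[y]yxy   read y → write y, move -1, go to B
B | __[_]yyxy   read _ → write x, move -1, go to E
E | _[_]xyyxy   read _ → write x, move -1, go to C
C | [_]xxyyxy   read _ → write z, move +1, go to C
C | z[x]xyyxy
M halts after 19 transitions.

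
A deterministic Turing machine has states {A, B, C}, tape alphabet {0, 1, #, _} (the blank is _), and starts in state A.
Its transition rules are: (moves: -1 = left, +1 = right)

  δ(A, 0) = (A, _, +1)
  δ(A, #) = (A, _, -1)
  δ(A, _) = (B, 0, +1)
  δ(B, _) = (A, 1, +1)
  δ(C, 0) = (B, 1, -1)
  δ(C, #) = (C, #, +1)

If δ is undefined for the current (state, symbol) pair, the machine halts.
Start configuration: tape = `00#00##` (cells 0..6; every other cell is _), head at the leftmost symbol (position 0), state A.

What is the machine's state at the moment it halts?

A

state=A head=0 tape=[0]0#00##   (A,0)→(A,_,+1)
state=A head=1 tape=_[0]#00##   (A,0)→(A,_,+1)
state=A head=2 tape=__[#]00##   (A,#)→(A,_,-1)
state=A head=1 tape=_[_]_00##   (A,_)→(B,0,+1)
state=B head=2 tape=_0[_]00##   (B,_)→(A,1,+1)
state=A head=3 tape=_01[0]0##   (A,0)→(A,_,+1)
state=A head=4 tape=_01_[0]##   (A,0)→(A,_,+1)
state=A head=5 tape=_01__[#]#   (A,#)→(A,_,-1)
state=A head=4 tape=_01_[_]_#   (A,_)→(B,0,+1)
state=B head=5 tape=_01_0[_]#   (B,_)→(A,1,+1)
state=A head=6 tape=_01_01[#]   (A,#)→(A,_,-1)
state=A head=5 tape=_01_0[1]_
No transition is defined for (A, 1); M halts in state A.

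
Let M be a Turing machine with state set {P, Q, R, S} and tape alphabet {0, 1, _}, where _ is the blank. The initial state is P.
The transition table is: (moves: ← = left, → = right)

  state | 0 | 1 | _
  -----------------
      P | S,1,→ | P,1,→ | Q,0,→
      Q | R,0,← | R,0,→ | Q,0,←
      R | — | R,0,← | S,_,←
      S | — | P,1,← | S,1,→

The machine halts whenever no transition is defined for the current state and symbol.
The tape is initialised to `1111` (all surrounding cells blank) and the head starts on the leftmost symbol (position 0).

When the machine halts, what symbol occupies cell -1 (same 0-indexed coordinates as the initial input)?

state=P head=0 tape=__[1]111__   (P,1)→(P,1,→)
state=P head=1 tape=__1[1]11__   (P,1)→(P,1,→)
state=P head=2 tape=__11[1]1__   (P,1)→(P,1,→)
state=P head=3 tape=__111[1]__   (P,1)→(P,1,→)
state=P head=4 tape=__1111[_]_   (P,_)→(Q,0,→)
state=Q head=5 tape=__11110[_]   (Q,_)→(Q,0,←)
state=Q head=4 tape=__1111[0]0   (Q,0)→(R,0,←)
state=R head=3 tape=__111[1]00   (R,1)→(R,0,←)
state=R head=2 tape=__11[1]000   (R,1)→(R,0,←)
state=R head=1 tape=__1[1]0000   (R,1)→(R,0,←)
state=R head=0 tape=__[1]00000   (R,1)→(R,0,←)
state=R head=-1 tape=_[_]000000   (R,_)→(S,_,←)
state=S head=-2 tape=[_]_000000   (S,_)→(S,1,→)
state=S head=-1 tape=1[_]000000   (S,_)→(S,1,→)
state=S head=0 tape=11[0]00000
Cell -1 holds 1 when M halts.

1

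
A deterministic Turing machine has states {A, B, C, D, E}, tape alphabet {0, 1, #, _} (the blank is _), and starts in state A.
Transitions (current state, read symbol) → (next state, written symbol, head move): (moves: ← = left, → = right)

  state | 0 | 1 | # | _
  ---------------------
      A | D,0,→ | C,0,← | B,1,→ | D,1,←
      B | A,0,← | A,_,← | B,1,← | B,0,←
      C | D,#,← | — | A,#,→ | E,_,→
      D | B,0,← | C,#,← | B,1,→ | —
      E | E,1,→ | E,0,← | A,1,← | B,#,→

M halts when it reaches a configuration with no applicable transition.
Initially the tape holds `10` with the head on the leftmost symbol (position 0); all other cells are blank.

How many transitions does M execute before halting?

state=A head=0 tape=_[1]0__   (A,1)→(C,0,←)
state=C head=-1 tape=[_]00__   (C,_)→(E,_,→)
state=E head=0 tape=_[0]0__   (E,0)→(E,1,→)
state=E head=1 tape=_1[0]__   (E,0)→(E,1,→)
state=E head=2 tape=_11[_]_   (E,_)→(B,#,→)
state=B head=3 tape=_11#[_]   (B,_)→(B,0,←)
state=B head=2 tape=_11[#]0   (B,#)→(B,1,←)
state=B head=1 tape=_1[1]10   (B,1)→(A,_,←)
state=A head=0 tape=_[1]_10   (A,1)→(C,0,←)
state=C head=-1 tape=[_]0_10   (C,_)→(E,_,→)
state=E head=0 tape=_[0]_10   (E,0)→(E,1,→)
state=E head=1 tape=_1[_]10   (E,_)→(B,#,→)
state=B head=2 tape=_1#[1]0   (B,1)→(A,_,←)
state=A head=1 tape=_1[#]_0   (A,#)→(B,1,→)
state=B head=2 tape=_11[_]0   (B,_)→(B,0,←)
state=B head=1 tape=_1[1]00   (B,1)→(A,_,←)
state=A head=0 tape=_[1]_00   (A,1)→(C,0,←)
state=C head=-1 tape=[_]0_00   (C,_)→(E,_,→)
state=E head=0 tape=_[0]_00   (E,0)→(E,1,→)
state=E head=1 tape=_1[_]00   (E,_)→(B,#,→)
state=B head=2 tape=_1#[0]0   (B,0)→(A,0,←)
state=A head=1 tape=_1[#]00   (A,#)→(B,1,→)
state=B head=2 tape=_11[0]0   (B,0)→(A,0,←)
state=A head=1 tape=_1[1]00   (A,1)→(C,0,←)
state=C head=0 tape=_[1]000
M halts after 24 transitions.

24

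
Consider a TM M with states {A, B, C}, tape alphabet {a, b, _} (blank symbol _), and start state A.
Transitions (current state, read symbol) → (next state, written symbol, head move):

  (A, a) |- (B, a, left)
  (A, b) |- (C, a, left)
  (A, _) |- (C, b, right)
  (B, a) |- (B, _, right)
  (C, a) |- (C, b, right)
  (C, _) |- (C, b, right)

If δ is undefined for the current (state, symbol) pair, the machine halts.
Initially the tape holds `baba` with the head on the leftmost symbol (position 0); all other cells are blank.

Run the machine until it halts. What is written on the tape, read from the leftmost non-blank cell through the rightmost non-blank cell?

A | _[b]aba   read b → write a, move left, go to C
C | [_]aaba   read _ → write b, move right, go to C
C | b[a]aba   read a → write b, move right, go to C
C | bb[a]ba   read a → write b, move right, go to C
C | bbb[b]a
The non-blank tape span at halt is bbbba.

bbbba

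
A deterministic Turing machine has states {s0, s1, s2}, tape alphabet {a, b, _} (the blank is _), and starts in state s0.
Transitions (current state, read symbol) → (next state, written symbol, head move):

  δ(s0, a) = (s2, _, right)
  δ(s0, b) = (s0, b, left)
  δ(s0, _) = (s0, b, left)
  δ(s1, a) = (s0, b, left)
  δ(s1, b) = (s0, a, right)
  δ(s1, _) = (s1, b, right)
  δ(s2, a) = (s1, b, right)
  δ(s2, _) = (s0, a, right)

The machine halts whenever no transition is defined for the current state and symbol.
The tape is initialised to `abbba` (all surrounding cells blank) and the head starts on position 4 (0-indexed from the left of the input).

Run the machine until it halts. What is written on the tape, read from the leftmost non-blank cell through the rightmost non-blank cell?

s0 | abbb[a]__   read a → write _, move right, go to s2
s2 | abbb_[_]_   read _ → write a, move right, go to s0
s0 | abbb_a[_]   read _ → write b, move left, go to s0
s0 | abbb_[a]b   read a → write _, move right, go to s2
s2 | abbb__[b]
The non-blank tape span at halt is abbb__b.

abbb__b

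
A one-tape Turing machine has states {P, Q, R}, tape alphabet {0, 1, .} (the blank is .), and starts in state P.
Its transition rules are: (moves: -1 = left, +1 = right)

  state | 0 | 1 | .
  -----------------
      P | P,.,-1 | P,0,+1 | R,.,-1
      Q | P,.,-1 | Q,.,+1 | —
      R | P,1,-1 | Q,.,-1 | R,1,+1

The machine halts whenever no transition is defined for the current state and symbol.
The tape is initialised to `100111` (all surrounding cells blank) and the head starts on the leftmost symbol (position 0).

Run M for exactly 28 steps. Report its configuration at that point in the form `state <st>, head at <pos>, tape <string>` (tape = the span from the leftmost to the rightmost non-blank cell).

state P, head at -2, tape 1.1....1

state=P head=0 tape=..[1]00111.   (P,1)→(P,0,+1)
state=P head=1 tape=..0[0]0111.   (P,0)→(P,.,-1)
state=P head=0 tape=..[0].0111.   (P,0)→(P,.,-1)
state=P head=-1 tape=.[.]..0111.   (P,.)→(R,.,-1)
state=R head=-2 tape=[.]...0111.   (R,.)→(R,1,+1)
state=R head=-1 tape=1[.]..0111.   (R,.)→(R,1,+1)
state=R head=0 tape=11[.].0111.   (R,.)→(R,1,+1)
state=R head=1 tape=111[.]0111.   (R,.)→(R,1,+1)
state=R head=2 tape=1111[0]111.   (R,0)→(P,1,-1)
state=P head=1 tape=111[1]1111.   (P,1)→(P,0,+1)
state=P head=2 tape=1110[1]111.   (P,1)→(P,0,+1)
state=P head=3 tape=11100[1]11.   (P,1)→(P,0,+1)
state=P head=4 tape=111000[1]1.   (P,1)→(P,0,+1)
state=P head=5 tape=1110000[1].   (P,1)→(P,0,+1)
state=P head=6 tape=11100000[.]   (P,.)→(R,.,-1)
state=R head=5 tape=1110000[0].   (R,0)→(P,1,-1)
state=P head=4 tape=111000[0]1.   (P,0)→(P,.,-1)
state=P head=3 tape=11100[0].1.   (P,0)→(P,.,-1)
state=P head=2 tape=1110[0]..1.   (P,0)→(P,.,-1)
state=P head=1 tape=111[0]...1.   (P,0)→(P,.,-1)
state=P head=0 tape=11[1]....1.   (P,1)→(P,0,+1)
state=P head=1 tape=110[.]...1.   (P,.)→(R,.,-1)
state=R head=0 tape=11[0]....1.   (R,0)→(P,1,-1)
state=P head=-1 tape=1[1]1....1.   (P,1)→(P,0,+1)
state=P head=0 tape=10[1]....1.   (P,1)→(P,0,+1)
state=P head=1 tape=100[.]...1.   (P,.)→(R,.,-1)
state=R head=0 tape=10[0]....1.   (R,0)→(P,1,-1)
state=P head=-1 tape=1[0]1....1.   (P,0)→(P,.,-1)
state=P head=-2 tape=[1].1....1.
After 28 steps: state P, head at -2, tape 1.1....1.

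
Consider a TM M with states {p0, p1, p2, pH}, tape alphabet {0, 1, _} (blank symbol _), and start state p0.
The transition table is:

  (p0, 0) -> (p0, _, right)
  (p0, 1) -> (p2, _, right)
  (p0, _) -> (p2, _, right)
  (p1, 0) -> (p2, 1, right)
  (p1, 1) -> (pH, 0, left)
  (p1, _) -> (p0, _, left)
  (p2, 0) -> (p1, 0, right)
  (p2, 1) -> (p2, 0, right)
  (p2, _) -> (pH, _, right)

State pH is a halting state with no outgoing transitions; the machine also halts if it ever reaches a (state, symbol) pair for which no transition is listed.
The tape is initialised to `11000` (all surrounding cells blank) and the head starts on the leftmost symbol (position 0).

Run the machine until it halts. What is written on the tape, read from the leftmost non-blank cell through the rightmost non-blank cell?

state=p0 head=0 tape=[1]1000___   (p0,1)→(p2,_,right)
state=p2 head=1 tape=_[1]000___   (p2,1)→(p2,0,right)
state=p2 head=2 tape=_0[0]00___   (p2,0)→(p1,0,right)
state=p1 head=3 tape=_00[0]0___   (p1,0)→(p2,1,right)
state=p2 head=4 tape=_001[0]___   (p2,0)→(p1,0,right)
state=p1 head=5 tape=_0010[_]__   (p1,_)→(p0,_,left)
state=p0 head=4 tape=_001[0]___   (p0,0)→(p0,_,right)
state=p0 head=5 tape=_001_[_]__   (p0,_)→(p2,_,right)
state=p2 head=6 tape=_001__[_]_   (p2,_)→(pH,_,right)
state=pH head=7 tape=_001___[_]
The non-blank tape span at halt is 001.

001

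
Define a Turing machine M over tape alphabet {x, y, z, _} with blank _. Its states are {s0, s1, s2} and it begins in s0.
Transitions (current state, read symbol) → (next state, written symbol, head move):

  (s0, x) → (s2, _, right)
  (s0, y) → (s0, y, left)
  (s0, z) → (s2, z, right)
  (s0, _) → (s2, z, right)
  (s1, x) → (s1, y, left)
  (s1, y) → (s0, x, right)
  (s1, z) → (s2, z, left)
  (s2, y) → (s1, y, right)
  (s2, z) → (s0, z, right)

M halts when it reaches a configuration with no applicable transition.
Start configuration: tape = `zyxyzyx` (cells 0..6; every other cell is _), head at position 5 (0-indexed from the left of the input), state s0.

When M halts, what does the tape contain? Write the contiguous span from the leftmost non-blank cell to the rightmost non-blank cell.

zyxyz_y

state=s0 head=5 tape=zyxyz[y]x_   (s0,y)→(s0,y,left)
state=s0 head=4 tape=zyxy[z]yx_   (s0,z)→(s2,z,right)
state=s2 head=5 tape=zyxyz[y]x_   (s2,y)→(s1,y,right)
state=s1 head=6 tape=zyxyzy[x]_   (s1,x)→(s1,y,left)
state=s1 head=5 tape=zyxyz[y]y_   (s1,y)→(s0,x,right)
state=s0 head=6 tape=zyxyzx[y]_   (s0,y)→(s0,y,left)
state=s0 head=5 tape=zyxyz[x]y_   (s0,x)→(s2,_,right)
state=s2 head=6 tape=zyxyz_[y]_   (s2,y)→(s1,y,right)
state=s1 head=7 tape=zyxyz_y[_]
The non-blank tape span at halt is zyxyz_y.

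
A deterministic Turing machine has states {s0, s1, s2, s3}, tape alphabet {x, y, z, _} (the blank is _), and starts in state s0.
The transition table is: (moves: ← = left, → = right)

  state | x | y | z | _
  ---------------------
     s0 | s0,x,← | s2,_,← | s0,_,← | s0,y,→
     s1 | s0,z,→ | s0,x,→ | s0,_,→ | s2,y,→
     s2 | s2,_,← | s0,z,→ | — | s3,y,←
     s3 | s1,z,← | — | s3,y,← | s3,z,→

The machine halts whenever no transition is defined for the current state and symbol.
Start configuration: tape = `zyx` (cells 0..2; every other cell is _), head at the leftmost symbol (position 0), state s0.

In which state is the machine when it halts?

s0 | _[z]yx   read z → write _, move ←, go to s0
s0 | [_]_yx   read _ → write y, move →, go to s0
s0 | y[_]yx   read _ → write y, move →, go to s0
s0 | yy[y]x   read y → write _, move ←, go to s2
s2 | y[y]_x   read y → write z, move →, go to s0
s0 | yz[_]x   read _ → write y, move →, go to s0
s0 | yzy[x]   read x → write x, move ←, go to s0
s0 | yz[y]x   read y → write _, move ←, go to s2
s2 | y[z]_x
No transition is defined for (s2, z); M halts in state s2.

s2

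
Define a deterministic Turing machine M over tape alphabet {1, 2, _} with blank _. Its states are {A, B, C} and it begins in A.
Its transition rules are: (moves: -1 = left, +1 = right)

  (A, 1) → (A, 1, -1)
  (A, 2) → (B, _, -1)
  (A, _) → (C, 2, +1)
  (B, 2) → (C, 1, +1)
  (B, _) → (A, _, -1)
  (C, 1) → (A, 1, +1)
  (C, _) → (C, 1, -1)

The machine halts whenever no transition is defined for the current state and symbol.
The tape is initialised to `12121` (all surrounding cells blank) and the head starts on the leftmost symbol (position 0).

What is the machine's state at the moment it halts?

B

A | _[1]2121   read 1 → write 1, move -1, go to A
A | [_]12121   read _ → write 2, move +1, go to C
C | 2[1]2121   read 1 → write 1, move +1, go to A
A | 21[2]121   read 2 → write _, move -1, go to B
B | 2[1]_121
No transition is defined for (B, 1); M halts in state B.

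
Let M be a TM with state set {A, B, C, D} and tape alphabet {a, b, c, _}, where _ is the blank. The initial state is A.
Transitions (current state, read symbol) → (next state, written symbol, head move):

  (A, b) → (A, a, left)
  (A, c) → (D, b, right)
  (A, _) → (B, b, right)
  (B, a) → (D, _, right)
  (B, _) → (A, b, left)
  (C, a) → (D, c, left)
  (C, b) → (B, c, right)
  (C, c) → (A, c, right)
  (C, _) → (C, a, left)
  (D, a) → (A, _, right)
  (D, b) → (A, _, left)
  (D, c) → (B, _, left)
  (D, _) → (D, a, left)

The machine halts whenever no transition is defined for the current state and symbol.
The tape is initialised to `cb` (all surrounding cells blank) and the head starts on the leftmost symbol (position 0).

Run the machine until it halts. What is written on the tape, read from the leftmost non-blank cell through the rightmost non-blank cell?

b_b__a

A | ____[c]b   read c → write b, move right, go to D
D | ____b[b]   read b → write _, move left, go to A
A | ____[b]_   read b → write a, move left, go to A
A | ___[_]a_   read _ → write b, move right, go to B
B | ___b[a]_   read a → write _, move right, go to D
D | ___b_[_]   read _ → write a, move left, go to D
D | ___b[_]a   read _ → write a, move left, go to D
D | ___[b]aa   read b → write _, move left, go to A
A | __[_]_aa   read _ → write b, move right, go to B
B | __b[_]aa   read _ → write b, move left, go to A
A | __[b]baa   read b → write a, move left, go to A
A | _[_]abaa   read _ → write b, move right, go to B
B | _b[a]baa   read a → write _, move right, go to D
D | _b_[b]aa   read b → write _, move left, go to A
A | _b[_]_aa   read _ → write b, move right, go to B
B | _bb[_]aa   read _ → write b, move left, go to A
A | _b[b]baa   read b → write a, move left, go to A
A | _[b]abaa   read b → write a, move left, go to A
A | [_]aabaa   read _ → write b, move right, go to B
B | b[a]abaa   read a → write _, move right, go to D
D | b_[a]baa   read a → write _, move right, go to A
A | b__[b]aa   read b → write a, move left, go to A
A | b_[_]aaa   read _ → write b, move right, go to B
B | b_b[a]aa   read a → write _, move right, go to D
D | b_b_[a]a   read a → write _, move right, go to A
A | b_b__[a]
The non-blank tape span at halt is b_b__a.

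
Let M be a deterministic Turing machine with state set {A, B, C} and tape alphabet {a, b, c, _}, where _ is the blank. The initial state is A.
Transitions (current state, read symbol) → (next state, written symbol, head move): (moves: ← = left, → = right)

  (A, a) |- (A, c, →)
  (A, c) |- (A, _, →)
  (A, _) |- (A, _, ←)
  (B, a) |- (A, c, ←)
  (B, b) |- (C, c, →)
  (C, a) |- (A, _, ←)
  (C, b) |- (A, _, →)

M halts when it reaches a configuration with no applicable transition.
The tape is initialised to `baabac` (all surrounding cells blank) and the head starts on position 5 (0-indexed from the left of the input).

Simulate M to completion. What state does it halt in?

A

A | baaba[c]_   read c → write _, move →, go to A
A | baaba_[_]   read _ → write _, move ←, go to A
A | baaba[_]_   read _ → write _, move ←, go to A
A | baab[a]__   read a → write c, move →, go to A
A | baabc[_]_   read _ → write _, move ←, go to A
A | baab[c]__   read c → write _, move →, go to A
A | baab_[_]_   read _ → write _, move ←, go to A
A | baab[_]__   read _ → write _, move ←, go to A
A | baa[b]___
No transition is defined for (A, b); M halts in state A.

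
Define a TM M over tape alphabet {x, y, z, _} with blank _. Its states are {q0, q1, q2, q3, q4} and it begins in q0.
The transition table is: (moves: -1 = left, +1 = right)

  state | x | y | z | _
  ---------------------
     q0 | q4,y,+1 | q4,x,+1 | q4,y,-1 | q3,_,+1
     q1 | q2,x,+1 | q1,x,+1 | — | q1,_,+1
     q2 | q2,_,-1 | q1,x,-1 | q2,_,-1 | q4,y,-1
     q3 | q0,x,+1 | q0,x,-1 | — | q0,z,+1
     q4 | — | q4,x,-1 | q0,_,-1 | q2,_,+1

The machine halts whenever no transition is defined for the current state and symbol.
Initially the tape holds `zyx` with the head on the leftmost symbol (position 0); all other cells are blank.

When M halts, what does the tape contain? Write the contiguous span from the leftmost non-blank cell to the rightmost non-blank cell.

xy_x

q0 | __[z]yx   read z → write y, move -1, go to q4
q4 | _[_]yyx   read _ → write _, move +1, go to q2
q2 | __[y]yx   read y → write x, move -1, go to q1
q1 | _[_]xyx   read _ → write _, move +1, go to q1
q1 | __[x]yx   read x → write x, move +1, go to q2
q2 | __x[y]x   read y → write x, move -1, go to q1
q1 | __[x]xx   read x → write x, move +1, go to q2
q2 | __x[x]x   read x → write _, move -1, go to q2
q2 | __[x]_x   read x → write _, move -1, go to q2
q2 | _[_]__x   read _ → write y, move -1, go to q4
q4 | [_]y__x   read _ → write _, move +1, go to q2
q2 | _[y]__x   read y → write x, move -1, go to q1
q1 | [_]x__x   read _ → write _, move +1, go to q1
q1 | _[x]__x   read x → write x, move +1, go to q2
q2 | _x[_]_x   read _ → write y, move -1, go to q4
q4 | _[x]y_x
The non-blank tape span at halt is xy_x.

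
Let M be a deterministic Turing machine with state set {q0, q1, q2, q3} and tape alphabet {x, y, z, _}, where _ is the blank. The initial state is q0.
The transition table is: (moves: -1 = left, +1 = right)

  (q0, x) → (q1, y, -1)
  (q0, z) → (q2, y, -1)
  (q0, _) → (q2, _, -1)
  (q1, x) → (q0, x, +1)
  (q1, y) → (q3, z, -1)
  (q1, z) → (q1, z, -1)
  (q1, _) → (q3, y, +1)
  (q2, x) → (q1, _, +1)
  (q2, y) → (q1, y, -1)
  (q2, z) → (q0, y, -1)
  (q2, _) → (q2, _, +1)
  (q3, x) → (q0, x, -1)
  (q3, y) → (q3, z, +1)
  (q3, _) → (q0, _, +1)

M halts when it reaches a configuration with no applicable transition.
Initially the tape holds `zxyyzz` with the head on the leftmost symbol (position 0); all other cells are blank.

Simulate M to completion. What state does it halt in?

q0 | __[z]xyyzz   read z → write y, move -1, go to q2
q2 | _[_]yxyyzz   read _ → write _, move +1, go to q2
q2 | __[y]xyyzz   read y → write y, move -1, go to q1
q1 | _[_]yxyyzz   read _ → write y, move +1, go to q3
q3 | _y[y]xyyzz   read y → write z, move +1, go to q3
q3 | _yz[x]yyzz   read x → write x, move -1, go to q0
q0 | _y[z]xyyzz   read z → write y, move -1, go to q2
q2 | _[y]yxyyzz   read y → write y, move -1, go to q1
q1 | [_]yyxyyzz   read _ → write y, move +1, go to q3
q3 | y[y]yxyyzz   read y → write z, move +1, go to q3
q3 | yz[y]xyyzz   read y → write z, move +1, go to q3
q3 | yzz[x]yyzz   read x → write x, move -1, go to q0
q0 | yz[z]xyyzz   read z → write y, move -1, go to q2
q2 | y[z]yxyyzz   read z → write y, move -1, go to q0
q0 | [y]yyxyyzz
No transition is defined for (q0, y); M halts in state q0.

q0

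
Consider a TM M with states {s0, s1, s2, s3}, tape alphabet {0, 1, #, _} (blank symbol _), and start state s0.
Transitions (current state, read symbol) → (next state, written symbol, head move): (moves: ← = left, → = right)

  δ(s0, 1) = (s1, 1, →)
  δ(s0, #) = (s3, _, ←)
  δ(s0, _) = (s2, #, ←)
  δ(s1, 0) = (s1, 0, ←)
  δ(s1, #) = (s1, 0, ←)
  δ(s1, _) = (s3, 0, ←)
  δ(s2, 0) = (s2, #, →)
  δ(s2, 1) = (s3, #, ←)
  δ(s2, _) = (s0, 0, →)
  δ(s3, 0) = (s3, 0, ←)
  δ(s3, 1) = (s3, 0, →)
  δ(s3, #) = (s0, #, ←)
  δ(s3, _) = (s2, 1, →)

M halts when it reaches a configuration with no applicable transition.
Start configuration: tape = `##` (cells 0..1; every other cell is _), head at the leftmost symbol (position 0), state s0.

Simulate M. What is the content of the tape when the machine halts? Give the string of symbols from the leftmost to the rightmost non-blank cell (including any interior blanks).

s0 | __[#]#_   read # → write _, move ←, go to s3
s3 | _[_]_#_   read _ → write 1, move →, go to s2
s2 | _1[_]#_   read _ → write 0, move →, go to s0
s0 | _10[#]_   read # → write _, move ←, go to s3
s3 | _1[0]__   read 0 → write 0, move ←, go to s3
s3 | _[1]0__   read 1 → write 0, move →, go to s3
s3 | _0[0]__   read 0 → write 0, move ←, go to s3
s3 | _[0]0__   read 0 → write 0, move ←, go to s3
s3 | [_]00__   read _ → write 1, move →, go to s2
s2 | 1[0]0__   read 0 → write #, move →, go to s2
s2 | 1#[0]__   read 0 → write #, move →, go to s2
s2 | 1##[_]_   read _ → write 0, move →, go to s0
s0 | 1##0[_]   read _ → write #, move ←, go to s2
s2 | 1##[0]#   read 0 → write #, move →, go to s2
s2 | 1###[#]
The non-blank tape span at halt is 1####.

1####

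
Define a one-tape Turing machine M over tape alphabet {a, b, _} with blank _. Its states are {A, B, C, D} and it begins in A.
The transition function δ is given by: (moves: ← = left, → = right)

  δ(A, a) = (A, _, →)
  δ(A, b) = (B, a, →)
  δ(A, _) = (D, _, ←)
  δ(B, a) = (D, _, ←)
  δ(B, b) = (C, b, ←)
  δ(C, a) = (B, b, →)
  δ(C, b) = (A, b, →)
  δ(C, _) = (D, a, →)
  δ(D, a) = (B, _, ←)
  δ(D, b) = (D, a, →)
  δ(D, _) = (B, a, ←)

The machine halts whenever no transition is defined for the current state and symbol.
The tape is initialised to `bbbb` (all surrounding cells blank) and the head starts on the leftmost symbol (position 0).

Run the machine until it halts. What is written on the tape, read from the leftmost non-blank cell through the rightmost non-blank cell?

bbba

state=A head=0 tape=[b]bbb_   (A,b)→(B,a,→)
state=B head=1 tape=a[b]bb_   (B,b)→(C,b,←)
state=C head=0 tape=[a]bbb_   (C,a)→(B,b,→)
state=B head=1 tape=b[b]bb_   (B,b)→(C,b,←)
state=C head=0 tape=[b]bbb_   (C,b)→(A,b,→)
state=A head=1 tape=b[b]bb_   (A,b)→(B,a,→)
state=B head=2 tape=ba[b]b_   (B,b)→(C,b,←)
state=C head=1 tape=b[a]bb_   (C,a)→(B,b,→)
state=B head=2 tape=bb[b]b_   (B,b)→(C,b,←)
state=C head=1 tape=b[b]bb_   (C,b)→(A,b,→)
state=A head=2 tape=bb[b]b_   (A,b)→(B,a,→)
state=B head=3 tape=bba[b]_   (B,b)→(C,b,←)
state=C head=2 tape=bb[a]b_   (C,a)→(B,b,→)
state=B head=3 tape=bbb[b]_   (B,b)→(C,b,←)
state=C head=2 tape=bb[b]b_   (C,b)→(A,b,→)
state=A head=3 tape=bbb[b]_   (A,b)→(B,a,→)
state=B head=4 tape=bbba[_]
The non-blank tape span at halt is bbba.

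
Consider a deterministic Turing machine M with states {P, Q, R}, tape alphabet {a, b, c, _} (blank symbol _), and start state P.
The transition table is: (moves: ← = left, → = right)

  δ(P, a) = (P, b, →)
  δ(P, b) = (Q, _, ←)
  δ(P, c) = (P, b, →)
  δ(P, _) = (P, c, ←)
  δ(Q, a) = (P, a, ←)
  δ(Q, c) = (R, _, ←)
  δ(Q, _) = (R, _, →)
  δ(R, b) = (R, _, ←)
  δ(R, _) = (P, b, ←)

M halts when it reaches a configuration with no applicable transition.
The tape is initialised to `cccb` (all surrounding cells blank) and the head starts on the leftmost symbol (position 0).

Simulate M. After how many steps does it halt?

state=P head=0 tape=[c]ccb   (P,c)→(P,b,→)
state=P head=1 tape=b[c]cb   (P,c)→(P,b,→)
state=P head=2 tape=bb[c]b   (P,c)→(P,b,→)
state=P head=3 tape=bbb[b]   (P,b)→(Q,_,←)
state=Q head=2 tape=bb[b]_
M halts after 4 transitions.

4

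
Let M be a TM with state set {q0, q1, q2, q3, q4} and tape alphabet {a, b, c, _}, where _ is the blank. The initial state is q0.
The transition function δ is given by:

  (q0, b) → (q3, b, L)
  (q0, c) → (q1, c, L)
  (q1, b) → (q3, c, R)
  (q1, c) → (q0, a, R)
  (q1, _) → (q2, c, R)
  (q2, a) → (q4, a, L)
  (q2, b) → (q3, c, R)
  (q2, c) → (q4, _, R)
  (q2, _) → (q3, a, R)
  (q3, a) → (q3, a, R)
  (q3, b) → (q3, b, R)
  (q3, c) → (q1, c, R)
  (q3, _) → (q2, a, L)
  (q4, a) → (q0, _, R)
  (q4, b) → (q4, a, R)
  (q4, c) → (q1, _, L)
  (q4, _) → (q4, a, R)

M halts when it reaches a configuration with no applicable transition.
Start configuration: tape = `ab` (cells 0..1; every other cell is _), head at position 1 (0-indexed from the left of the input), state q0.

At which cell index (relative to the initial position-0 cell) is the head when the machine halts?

0

state=q0 head=1 tape=a[b]__   (q0,b)→(q3,b,L)
state=q3 head=0 tape=[a]b__   (q3,a)→(q3,a,R)
state=q3 head=1 tape=a[b]__   (q3,b)→(q3,b,R)
state=q3 head=2 tape=ab[_]_   (q3,_)→(q2,a,L)
state=q2 head=1 tape=a[b]a_   (q2,b)→(q3,c,R)
state=q3 head=2 tape=ac[a]_   (q3,a)→(q3,a,R)
state=q3 head=3 tape=aca[_]   (q3,_)→(q2,a,L)
state=q2 head=2 tape=ac[a]a   (q2,a)→(q4,a,L)
state=q4 head=1 tape=a[c]aa   (q4,c)→(q1,_,L)
state=q1 head=0 tape=[a]_aa
At halt the head is at cell 0.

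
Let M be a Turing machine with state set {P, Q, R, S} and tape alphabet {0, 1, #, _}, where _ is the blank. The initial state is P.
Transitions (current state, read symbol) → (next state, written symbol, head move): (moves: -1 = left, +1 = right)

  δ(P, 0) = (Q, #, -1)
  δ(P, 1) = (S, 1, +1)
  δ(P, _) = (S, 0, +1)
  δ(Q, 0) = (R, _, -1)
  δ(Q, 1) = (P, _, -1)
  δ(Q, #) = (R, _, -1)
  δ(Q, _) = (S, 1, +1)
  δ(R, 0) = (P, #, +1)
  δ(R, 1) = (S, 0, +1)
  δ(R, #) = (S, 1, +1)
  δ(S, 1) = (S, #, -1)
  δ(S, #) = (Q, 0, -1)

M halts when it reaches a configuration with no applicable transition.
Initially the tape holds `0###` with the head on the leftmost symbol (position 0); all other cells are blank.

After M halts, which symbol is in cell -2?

0

P | __[0]###   read 0 → write #, move -1, go to Q
Q | _[_]####   read _ → write 1, move +1, go to S
S | _1[#]###   read # → write 0, move -1, go to Q
Q | _[1]0###   read 1 → write _, move -1, go to P
P | [_]_0###   read _ → write 0, move +1, go to S
S | 0[_]0###
Cell -2 holds 0 when M halts.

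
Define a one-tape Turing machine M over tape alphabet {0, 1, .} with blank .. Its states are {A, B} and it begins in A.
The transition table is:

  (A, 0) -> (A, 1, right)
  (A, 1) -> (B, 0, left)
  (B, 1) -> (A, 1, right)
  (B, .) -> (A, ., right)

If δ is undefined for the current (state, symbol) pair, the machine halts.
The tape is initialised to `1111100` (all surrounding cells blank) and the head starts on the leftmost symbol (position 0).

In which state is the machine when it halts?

A

state=A head=0 tape=.[1]111100.   (A,1)→(B,0,left)
state=B head=-1 tape=[.]0111100.   (B,.)→(A,.,right)
state=A head=0 tape=.[0]111100.   (A,0)→(A,1,right)
state=A head=1 tape=.1[1]11100.   (A,1)→(B,0,left)
state=B head=0 tape=.[1]011100.   (B,1)→(A,1,right)
state=A head=1 tape=.1[0]11100.   (A,0)→(A,1,right)
state=A head=2 tape=.11[1]1100.   (A,1)→(B,0,left)
state=B head=1 tape=.1[1]01100.   (B,1)→(A,1,right)
state=A head=2 tape=.11[0]1100.   (A,0)→(A,1,right)
state=A head=3 tape=.111[1]100.   (A,1)→(B,0,left)
state=B head=2 tape=.11[1]0100.   (B,1)→(A,1,right)
state=A head=3 tape=.111[0]100.   (A,0)→(A,1,right)
state=A head=4 tape=.1111[1]00.   (A,1)→(B,0,left)
state=B head=3 tape=.111[1]000.   (B,1)→(A,1,right)
state=A head=4 tape=.1111[0]00.   (A,0)→(A,1,right)
state=A head=5 tape=.11111[0]0.   (A,0)→(A,1,right)
state=A head=6 tape=.111111[0].   (A,0)→(A,1,right)
state=A head=7 tape=.1111111[.]
No transition is defined for (A, .); M halts in state A.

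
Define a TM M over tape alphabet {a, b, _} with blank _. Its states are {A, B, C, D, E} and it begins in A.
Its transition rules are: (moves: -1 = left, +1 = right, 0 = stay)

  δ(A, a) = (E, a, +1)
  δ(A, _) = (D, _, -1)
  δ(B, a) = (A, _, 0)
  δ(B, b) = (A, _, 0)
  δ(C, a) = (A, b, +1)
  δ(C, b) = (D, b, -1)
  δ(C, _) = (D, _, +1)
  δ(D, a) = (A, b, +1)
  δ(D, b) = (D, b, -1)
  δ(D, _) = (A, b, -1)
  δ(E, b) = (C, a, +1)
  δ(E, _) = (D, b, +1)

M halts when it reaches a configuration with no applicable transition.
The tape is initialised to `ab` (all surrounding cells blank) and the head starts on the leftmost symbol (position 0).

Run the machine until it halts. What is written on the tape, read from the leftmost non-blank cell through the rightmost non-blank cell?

bb_b

state=A head=0 tape=[a]b__   (A,a)→(E,a,+1)
state=E head=1 tape=a[b]__   (E,b)→(C,a,+1)
state=C head=2 tape=aa[_]_   (C,_)→(D,_,+1)
state=D head=3 tape=aa_[_]   (D,_)→(A,b,-1)
state=A head=2 tape=aa[_]b   (A,_)→(D,_,-1)
state=D head=1 tape=a[a]_b   (D,a)→(A,b,+1)
state=A head=2 tape=ab[_]b   (A,_)→(D,_,-1)
state=D head=1 tape=a[b]_b   (D,b)→(D,b,-1)
state=D head=0 tape=[a]b_b   (D,a)→(A,b,+1)
state=A head=1 tape=b[b]_b
The non-blank tape span at halt is bb_b.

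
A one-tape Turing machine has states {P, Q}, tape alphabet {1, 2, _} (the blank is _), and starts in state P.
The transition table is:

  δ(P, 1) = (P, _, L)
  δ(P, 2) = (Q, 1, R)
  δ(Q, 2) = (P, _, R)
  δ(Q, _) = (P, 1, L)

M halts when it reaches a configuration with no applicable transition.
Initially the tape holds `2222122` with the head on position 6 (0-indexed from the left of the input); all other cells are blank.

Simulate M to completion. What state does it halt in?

P

state=P head=6 tape=_222212[2]_   (P,2)→(Q,1,R)
state=Q head=7 tape=_2222121[_]   (Q,_)→(P,1,L)
state=P head=6 tape=_222212[1]1   (P,1)→(P,_,L)
state=P head=5 tape=_22221[2]_1   (P,2)→(Q,1,R)
state=Q head=6 tape=_222211[_]1   (Q,_)→(P,1,L)
state=P head=5 tape=_22221[1]11   (P,1)→(P,_,L)
state=P head=4 tape=_2222[1]_11   (P,1)→(P,_,L)
state=P head=3 tape=_222[2]__11   (P,2)→(Q,1,R)
state=Q head=4 tape=_2221[_]_11   (Q,_)→(P,1,L)
state=P head=3 tape=_222[1]1_11   (P,1)→(P,_,L)
state=P head=2 tape=_22[2]_1_11   (P,2)→(Q,1,R)
state=Q head=3 tape=_221[_]1_11   (Q,_)→(P,1,L)
state=P head=2 tape=_22[1]11_11   (P,1)→(P,_,L)
state=P head=1 tape=_2[2]_11_11   (P,2)→(Q,1,R)
state=Q head=2 tape=_21[_]11_11   (Q,_)→(P,1,L)
state=P head=1 tape=_2[1]111_11   (P,1)→(P,_,L)
state=P head=0 tape=_[2]_111_11   (P,2)→(Q,1,R)
state=Q head=1 tape=_1[_]111_11   (Q,_)→(P,1,L)
state=P head=0 tape=_[1]1111_11   (P,1)→(P,_,L)
state=P head=-1 tape=[_]_1111_11
No transition is defined for (P, _); M halts in state P.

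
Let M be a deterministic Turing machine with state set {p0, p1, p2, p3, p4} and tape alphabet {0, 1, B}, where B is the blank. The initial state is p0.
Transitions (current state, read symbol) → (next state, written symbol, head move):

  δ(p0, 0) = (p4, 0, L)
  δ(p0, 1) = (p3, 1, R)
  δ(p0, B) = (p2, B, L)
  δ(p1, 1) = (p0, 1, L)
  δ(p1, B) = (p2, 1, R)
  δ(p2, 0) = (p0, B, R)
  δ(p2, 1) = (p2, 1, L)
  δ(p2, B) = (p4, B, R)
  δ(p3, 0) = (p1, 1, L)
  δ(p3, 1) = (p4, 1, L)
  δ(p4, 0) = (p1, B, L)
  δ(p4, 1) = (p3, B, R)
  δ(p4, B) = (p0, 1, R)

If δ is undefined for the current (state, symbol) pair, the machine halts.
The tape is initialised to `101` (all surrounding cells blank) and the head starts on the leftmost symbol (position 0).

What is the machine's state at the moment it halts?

state=p0 head=0 tape=BB[1]01B   (p0,1)→(p3,1,R)
state=p3 head=1 tape=BB1[0]1B   (p3,0)→(p1,1,L)
state=p1 head=0 tape=BB[1]11B   (p1,1)→(p0,1,L)
state=p0 head=-1 tape=B[B]111B   (p0,B)→(p2,B,L)
state=p2 head=-2 tape=[B]B111B   (p2,B)→(p4,B,R)
state=p4 head=-1 tape=B[B]111B   (p4,B)→(p0,1,R)
state=p0 head=0 tape=B1[1]11B   (p0,1)→(p3,1,R)
state=p3 head=1 tape=B11[1]1B   (p3,1)→(p4,1,L)
state=p4 head=0 tape=B1[1]11B   (p4,1)→(p3,B,R)
state=p3 head=1 tape=B1B[1]1B   (p3,1)→(p4,1,L)
state=p4 head=0 tape=B1[B]11B   (p4,B)→(p0,1,R)
state=p0 head=1 tape=B11[1]1B   (p0,1)→(p3,1,R)
state=p3 head=2 tape=B111[1]B   (p3,1)→(p4,1,L)
state=p4 head=1 tape=B11[1]1B   (p4,1)→(p3,B,R)
state=p3 head=2 tape=B11B[1]B   (p3,1)→(p4,1,L)
state=p4 head=1 tape=B11[B]1B   (p4,B)→(p0,1,R)
state=p0 head=2 tape=B111[1]B   (p0,1)→(p3,1,R)
state=p3 head=3 tape=B1111[B]
No transition is defined for (p3, B); M halts in state p3.

p3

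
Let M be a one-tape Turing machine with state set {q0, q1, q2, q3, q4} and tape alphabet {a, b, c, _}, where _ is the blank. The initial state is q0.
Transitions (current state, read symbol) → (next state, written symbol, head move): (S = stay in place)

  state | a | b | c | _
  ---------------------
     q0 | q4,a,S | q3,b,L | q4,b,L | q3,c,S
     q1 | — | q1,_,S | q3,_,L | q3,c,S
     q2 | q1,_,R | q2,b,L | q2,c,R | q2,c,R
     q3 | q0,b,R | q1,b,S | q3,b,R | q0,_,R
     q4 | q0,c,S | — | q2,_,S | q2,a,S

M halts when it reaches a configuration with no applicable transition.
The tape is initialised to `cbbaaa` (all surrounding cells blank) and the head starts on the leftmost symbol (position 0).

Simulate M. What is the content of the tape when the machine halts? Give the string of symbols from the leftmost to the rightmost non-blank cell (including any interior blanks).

bbbbba

q0 | _[c]bbaaa   read c → write b, move L, go to q4
q4 | [_]bbbaaa   read _ → write a, move S, go to q2
q2 | [a]bbbaaa   read a → write _, move R, go to q1
q1 | _[b]bbaaa   read b → write _, move S, go to q1
q1 | _[_]bbaaa   read _ → write c, move S, go to q3
q3 | _[c]bbaaa   read c → write b, move R, go to q3
q3 | _b[b]baaa   read b → write b, move S, go to q1
q1 | _b[b]baaa   read b → write _, move S, go to q1
q1 | _b[_]baaa   read _ → write c, move S, go to q3
q3 | _b[c]baaa   read c → write b, move R, go to q3
q3 | _bb[b]aaa   read b → write b, move S, go to q1
q1 | _bb[b]aaa   read b → write _, move S, go to q1
q1 | _bb[_]aaa   read _ → write c, move S, go to q3
q3 | _bb[c]aaa   read c → write b, move R, go to q3
q3 | _bbb[a]aa   read a → write b, move R, go to q0
q0 | _bbbb[a]a   read a → write a, move S, go to q4
q4 | _bbbb[a]a   read a → write c, move S, go to q0
q0 | _bbbb[c]a   read c → write b, move L, go to q4
q4 | _bbb[b]ba
The non-blank tape span at halt is bbbbba.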